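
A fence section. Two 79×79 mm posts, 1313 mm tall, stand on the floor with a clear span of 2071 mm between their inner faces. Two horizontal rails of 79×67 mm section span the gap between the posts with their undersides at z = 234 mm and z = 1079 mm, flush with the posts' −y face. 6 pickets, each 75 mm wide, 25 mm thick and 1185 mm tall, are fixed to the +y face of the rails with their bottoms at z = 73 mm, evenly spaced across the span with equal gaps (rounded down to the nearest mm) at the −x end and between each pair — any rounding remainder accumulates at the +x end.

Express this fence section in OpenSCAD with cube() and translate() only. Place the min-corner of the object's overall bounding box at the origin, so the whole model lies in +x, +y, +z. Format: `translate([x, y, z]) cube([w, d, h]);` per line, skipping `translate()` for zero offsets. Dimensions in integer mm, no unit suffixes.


cube([79, 79, 1313]);
translate([2150, 0, 0]) cube([79, 79, 1313]);
translate([79, 0, 234]) cube([2071, 79, 67]);
translate([79, 0, 1079]) cube([2071, 79, 67]);
translate([310, 79, 73]) cube([75, 25, 1185]);
translate([616, 79, 73]) cube([75, 25, 1185]);
translate([922, 79, 73]) cube([75, 25, 1185]);
translate([1228, 79, 73]) cube([75, 25, 1185]);
translate([1534, 79, 73]) cube([75, 25, 1185]);
translate([1840, 79, 73]) cube([75, 25, 1185]);


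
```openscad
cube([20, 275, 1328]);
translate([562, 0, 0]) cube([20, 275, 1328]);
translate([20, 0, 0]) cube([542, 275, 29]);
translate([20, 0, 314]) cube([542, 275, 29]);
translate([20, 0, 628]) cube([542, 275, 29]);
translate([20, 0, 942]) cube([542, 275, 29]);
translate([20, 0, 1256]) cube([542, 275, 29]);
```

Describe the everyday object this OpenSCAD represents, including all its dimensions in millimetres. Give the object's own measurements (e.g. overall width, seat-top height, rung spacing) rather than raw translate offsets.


An open bookshelf. Two side panels, each 20 mm thick, 275 mm deep and 1328 mm tall, stand 582 mm apart (outside-to-outside). Between them sit 5 shelves, each 29 mm thick and 275 mm deep, spanning the full gap between the sides. The bottom shelf rests on the floor (its underside at z = 0) and the clear gap between one shelf's top and the next shelf's underside is 285 mm.


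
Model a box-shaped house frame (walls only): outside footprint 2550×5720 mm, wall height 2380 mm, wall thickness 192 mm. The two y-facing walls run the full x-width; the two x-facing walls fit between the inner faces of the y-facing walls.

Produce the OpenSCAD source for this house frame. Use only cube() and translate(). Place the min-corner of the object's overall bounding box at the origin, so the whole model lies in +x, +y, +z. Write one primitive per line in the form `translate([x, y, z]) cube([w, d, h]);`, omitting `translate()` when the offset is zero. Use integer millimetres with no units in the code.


cube([2550, 192, 2380]);
translate([0, 5528, 0]) cube([2550, 192, 2380]);
translate([0, 192, 0]) cube([192, 5336, 2380]);
translate([2358, 192, 0]) cube([192, 5336, 2380]);


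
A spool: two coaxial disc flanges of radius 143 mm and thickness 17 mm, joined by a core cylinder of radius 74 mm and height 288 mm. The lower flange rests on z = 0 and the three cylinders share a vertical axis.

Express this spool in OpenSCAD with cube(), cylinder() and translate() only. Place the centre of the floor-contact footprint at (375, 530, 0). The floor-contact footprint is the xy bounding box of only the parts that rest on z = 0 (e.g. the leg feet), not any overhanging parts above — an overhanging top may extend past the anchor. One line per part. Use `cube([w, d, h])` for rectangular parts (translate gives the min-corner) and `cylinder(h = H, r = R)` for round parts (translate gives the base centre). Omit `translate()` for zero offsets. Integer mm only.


translate([375, 530, 0]) cylinder(h = 17, r = 143);
translate([375, 530, 17]) cylinder(h = 288, r = 74);
translate([375, 530, 305]) cylinder(h = 17, r = 143);


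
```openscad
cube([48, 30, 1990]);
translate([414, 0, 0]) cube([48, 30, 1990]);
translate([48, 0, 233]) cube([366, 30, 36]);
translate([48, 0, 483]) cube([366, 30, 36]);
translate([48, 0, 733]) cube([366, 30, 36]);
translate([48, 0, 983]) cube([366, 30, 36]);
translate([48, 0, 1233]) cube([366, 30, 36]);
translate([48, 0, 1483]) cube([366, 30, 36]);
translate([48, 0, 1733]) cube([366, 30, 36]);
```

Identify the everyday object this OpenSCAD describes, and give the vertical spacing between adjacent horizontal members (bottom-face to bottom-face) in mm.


A ladder. The rung spacing is 250 mm.

Two tall 48×30 posts with 7 short bars between them — a ladder. Adjacent rungs sit at z = 233 and z = 483, so the spacing is 483 − 233 = 250 mm.


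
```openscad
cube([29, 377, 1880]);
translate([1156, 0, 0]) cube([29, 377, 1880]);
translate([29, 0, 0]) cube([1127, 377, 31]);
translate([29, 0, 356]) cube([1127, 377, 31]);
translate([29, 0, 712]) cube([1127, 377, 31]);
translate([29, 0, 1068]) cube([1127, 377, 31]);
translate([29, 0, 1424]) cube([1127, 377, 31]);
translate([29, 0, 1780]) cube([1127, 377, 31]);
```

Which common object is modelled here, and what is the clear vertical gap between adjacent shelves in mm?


A bookshelf. The clear shelf gap is 325 mm.

Two tall side panels with 6 horizontal boards between them — a bookshelf. The first two shelf undersides are at z = 0 and z = 356; with shelf thickness 31, the clear gap is 356 − 0 − 31 = 325 mm.


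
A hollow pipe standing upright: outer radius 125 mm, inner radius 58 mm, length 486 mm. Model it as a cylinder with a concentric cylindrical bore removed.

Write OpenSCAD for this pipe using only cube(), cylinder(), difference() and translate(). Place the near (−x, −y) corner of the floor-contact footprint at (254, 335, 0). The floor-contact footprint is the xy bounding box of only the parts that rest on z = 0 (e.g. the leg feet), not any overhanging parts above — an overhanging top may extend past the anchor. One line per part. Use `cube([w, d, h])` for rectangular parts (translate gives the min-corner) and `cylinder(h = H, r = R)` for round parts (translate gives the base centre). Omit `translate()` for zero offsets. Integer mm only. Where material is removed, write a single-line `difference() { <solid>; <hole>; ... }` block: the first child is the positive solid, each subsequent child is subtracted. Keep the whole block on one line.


difference() { translate([379, 460, 0]) cylinder(h = 486, r = 125); translate([379, 460, 0]) cylinder(h = 486, r = 58); }


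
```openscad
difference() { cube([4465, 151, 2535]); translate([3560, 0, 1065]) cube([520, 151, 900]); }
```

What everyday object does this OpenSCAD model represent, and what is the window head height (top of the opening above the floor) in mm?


A wall with a window opening. The window head height is 1965 mm.

A wall with a rectangular opening subtracted — a window. Sill at z = 1065, opening 900 mm tall, so the head is at 1065 + 900 = 1965 mm.


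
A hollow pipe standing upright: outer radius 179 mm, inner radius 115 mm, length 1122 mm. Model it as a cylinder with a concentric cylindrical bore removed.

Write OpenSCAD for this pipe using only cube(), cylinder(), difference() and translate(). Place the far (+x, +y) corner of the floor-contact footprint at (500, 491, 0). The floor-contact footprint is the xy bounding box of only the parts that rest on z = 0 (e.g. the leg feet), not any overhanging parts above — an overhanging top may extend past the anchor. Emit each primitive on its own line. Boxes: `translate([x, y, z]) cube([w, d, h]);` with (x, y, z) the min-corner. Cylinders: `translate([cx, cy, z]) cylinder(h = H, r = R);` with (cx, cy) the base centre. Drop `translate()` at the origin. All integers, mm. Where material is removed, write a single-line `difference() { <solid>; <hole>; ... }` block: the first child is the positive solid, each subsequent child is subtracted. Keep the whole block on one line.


difference() { translate([321, 312, 0]) cylinder(h = 1122, r = 179); translate([321, 312, 0]) cylinder(h = 1122, r = 115); }


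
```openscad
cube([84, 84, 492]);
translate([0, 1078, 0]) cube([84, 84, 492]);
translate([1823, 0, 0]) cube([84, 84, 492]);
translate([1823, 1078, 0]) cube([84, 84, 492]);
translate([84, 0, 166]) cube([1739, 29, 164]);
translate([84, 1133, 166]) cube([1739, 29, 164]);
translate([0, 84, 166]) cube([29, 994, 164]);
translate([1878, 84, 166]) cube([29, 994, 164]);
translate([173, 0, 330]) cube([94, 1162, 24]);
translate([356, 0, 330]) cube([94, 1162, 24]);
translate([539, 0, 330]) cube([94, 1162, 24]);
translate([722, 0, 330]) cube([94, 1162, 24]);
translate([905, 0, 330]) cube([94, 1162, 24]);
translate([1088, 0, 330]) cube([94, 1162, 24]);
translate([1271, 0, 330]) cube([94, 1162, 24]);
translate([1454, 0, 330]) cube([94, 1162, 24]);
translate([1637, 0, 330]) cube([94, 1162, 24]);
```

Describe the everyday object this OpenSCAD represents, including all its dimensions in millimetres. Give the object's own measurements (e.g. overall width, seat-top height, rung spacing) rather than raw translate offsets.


A bed frame 1907 mm long (x) by 1162 mm wide (y). Four 84×84 mm corner posts, 492 mm tall, at the corners of the footprint. Four rails of 29 mm thickness and 164 mm height run between adjacent posts with their undersides at z = 166 mm, their outer faces flush with the outside of the frame (the two x-running rails run between the posts' inner faces; the two y-running rails run between the posts' inner faces). 9 slats, each 94 mm wide (x) and 24 mm thick, lie across the top of the two x-running rails, running the full 1162 mm width of the frame in y; along x they sit between the end posts with a 89 mm gap after the −x posts and between neighbouring slats, leaving 92 mm before the +x posts.


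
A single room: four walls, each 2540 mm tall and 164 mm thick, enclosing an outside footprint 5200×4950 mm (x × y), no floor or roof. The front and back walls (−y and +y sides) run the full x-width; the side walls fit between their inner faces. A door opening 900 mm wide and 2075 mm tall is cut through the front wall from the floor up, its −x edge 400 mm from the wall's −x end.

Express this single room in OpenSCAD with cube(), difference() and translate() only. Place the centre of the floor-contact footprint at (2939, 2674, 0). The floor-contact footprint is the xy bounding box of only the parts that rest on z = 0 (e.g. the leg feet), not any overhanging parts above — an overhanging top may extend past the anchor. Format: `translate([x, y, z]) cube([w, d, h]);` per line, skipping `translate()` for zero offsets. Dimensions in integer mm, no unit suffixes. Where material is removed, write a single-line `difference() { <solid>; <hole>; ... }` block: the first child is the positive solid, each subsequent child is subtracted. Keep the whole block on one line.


difference() { translate([339, 199, 0]) cube([5200, 164, 2540]); translate([739, 199, 0]) cube([900, 164, 2075]); }
translate([339, 4985, 0]) cube([5200, 164, 2540]);
translate([339, 363, 0]) cube([164, 4622, 2540]);
translate([5375, 363, 0]) cube([164, 4622, 2540]);


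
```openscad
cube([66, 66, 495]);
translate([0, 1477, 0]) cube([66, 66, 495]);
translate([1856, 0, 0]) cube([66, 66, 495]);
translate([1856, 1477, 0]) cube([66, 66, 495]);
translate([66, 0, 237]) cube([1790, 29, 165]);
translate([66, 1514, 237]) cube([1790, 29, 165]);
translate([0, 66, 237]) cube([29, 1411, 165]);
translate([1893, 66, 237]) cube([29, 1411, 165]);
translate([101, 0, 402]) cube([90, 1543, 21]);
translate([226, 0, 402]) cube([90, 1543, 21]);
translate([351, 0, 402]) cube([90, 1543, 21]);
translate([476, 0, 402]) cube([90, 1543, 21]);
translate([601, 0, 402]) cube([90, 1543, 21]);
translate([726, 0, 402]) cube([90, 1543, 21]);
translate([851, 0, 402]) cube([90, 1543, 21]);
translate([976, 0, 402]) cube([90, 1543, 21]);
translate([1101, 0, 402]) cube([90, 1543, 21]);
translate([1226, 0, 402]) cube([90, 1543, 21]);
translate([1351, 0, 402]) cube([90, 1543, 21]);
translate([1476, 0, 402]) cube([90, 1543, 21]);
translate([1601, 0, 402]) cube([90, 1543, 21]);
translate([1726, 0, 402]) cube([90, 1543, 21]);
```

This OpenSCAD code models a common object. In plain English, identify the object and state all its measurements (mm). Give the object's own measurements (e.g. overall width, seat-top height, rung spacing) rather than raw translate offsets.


A bed frame 1922 mm long (x) by 1543 mm wide (y). Four 66×66 mm corner posts, 495 mm tall, at the corners of the footprint. Four rails of 29 mm thickness and 165 mm height run between adjacent posts with their undersides at z = 237 mm, their outer faces flush with the outside of the frame (the two x-running rails run between the posts' inner faces; the two y-running rails run between the posts' inner faces). 14 slats, each 90 mm wide (x) and 21 mm thick, lie across the top of the two x-running rails, running the full 1543 mm width of the frame in y; along x they sit between the end posts with a 35 mm gap after the −x posts and between neighbouring slats, leaving 40 mm before the +x posts.


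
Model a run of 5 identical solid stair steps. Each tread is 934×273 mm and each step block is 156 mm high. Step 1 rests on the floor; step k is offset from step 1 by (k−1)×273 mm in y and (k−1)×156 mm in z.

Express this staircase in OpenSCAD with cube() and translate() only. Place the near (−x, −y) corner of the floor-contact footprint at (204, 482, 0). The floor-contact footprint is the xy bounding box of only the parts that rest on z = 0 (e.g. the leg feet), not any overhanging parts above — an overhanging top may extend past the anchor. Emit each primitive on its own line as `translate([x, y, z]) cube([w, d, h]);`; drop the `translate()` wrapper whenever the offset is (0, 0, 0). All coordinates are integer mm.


translate([204, 482, 0]) cube([934, 273, 156]);
translate([204, 755, 156]) cube([934, 273, 156]);
translate([204, 1028, 312]) cube([934, 273, 156]);
translate([204, 1301, 468]) cube([934, 273, 156]);
translate([204, 1574, 624]) cube([934, 273, 156]);


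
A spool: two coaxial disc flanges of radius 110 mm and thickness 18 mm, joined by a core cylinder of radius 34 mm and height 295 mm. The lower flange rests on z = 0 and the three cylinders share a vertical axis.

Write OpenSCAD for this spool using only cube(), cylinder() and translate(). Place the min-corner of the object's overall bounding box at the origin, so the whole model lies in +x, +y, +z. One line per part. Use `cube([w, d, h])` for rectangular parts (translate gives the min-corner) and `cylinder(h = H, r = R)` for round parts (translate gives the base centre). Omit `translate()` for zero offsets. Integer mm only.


translate([110, 110, 0]) cylinder(h = 18, r = 110);
translate([110, 110, 18]) cylinder(h = 295, r = 34);
translate([110, 110, 313]) cylinder(h = 18, r = 110);


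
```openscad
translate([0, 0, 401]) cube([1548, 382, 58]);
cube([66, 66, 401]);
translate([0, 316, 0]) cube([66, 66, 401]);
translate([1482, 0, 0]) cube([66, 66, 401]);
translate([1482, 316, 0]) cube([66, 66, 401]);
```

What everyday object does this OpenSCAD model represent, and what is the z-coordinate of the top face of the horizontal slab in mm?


A bench. The seat-top height is 459 mm.

A long slab on four corner posts — a bench. The slab sits at z = 401 with thickness 58, so the top is 401 + 58 = 459 mm.


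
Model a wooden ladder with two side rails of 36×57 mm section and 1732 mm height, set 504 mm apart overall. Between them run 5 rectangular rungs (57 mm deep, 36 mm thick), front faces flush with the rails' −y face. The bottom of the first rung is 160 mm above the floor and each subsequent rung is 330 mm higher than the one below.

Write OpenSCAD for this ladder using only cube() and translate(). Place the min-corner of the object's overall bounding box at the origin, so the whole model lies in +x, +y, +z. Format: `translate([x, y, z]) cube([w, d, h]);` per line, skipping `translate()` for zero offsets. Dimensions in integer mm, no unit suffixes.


cube([36, 57, 1732]);
translate([468, 0, 0]) cube([36, 57, 1732]);
translate([36, 0, 160]) cube([432, 57, 36]);
translate([36, 0, 490]) cube([432, 57, 36]);
translate([36, 0, 820]) cube([432, 57, 36]);
translate([36, 0, 1150]) cube([432, 57, 36]);
translate([36, 0, 1480]) cube([432, 57, 36]);


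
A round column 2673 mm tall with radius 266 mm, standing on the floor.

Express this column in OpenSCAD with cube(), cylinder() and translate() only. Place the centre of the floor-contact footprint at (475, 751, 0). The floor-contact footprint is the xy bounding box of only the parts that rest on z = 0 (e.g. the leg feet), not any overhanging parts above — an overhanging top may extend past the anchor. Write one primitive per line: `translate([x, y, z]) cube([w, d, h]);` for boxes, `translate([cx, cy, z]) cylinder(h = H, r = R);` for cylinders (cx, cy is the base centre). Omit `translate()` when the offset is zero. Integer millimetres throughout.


translate([475, 751, 0]) cylinder(h = 2673, r = 266);


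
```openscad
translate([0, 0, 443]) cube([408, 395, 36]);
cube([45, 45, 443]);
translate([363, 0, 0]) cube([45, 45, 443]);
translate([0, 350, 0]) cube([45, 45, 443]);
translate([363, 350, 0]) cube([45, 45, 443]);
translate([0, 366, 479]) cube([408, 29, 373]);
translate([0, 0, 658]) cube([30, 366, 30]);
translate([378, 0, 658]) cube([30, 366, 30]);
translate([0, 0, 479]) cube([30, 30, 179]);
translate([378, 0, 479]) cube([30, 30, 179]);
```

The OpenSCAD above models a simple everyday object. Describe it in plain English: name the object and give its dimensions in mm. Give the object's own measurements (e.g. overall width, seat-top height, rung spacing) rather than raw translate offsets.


A chair. The seat is a 408×395×36 mm slab with its top at z = 479 mm, on four 45×45 mm corner legs (flush with the seat edges, standing on z = 0). A flat backrest 29 mm thick, 373 mm tall, spans the full seat width and rises from the seat top along its +y edge, rear face flush with the rear of the seat. Two armrests of 30×30 mm section run along each side from the seat's front edge to the front of the backrest, top faces 209 mm above the seat top and outer faces flush with the seat's x-edges; a 30×30 mm post under the front of each armrest stands on the seat at the front corner.


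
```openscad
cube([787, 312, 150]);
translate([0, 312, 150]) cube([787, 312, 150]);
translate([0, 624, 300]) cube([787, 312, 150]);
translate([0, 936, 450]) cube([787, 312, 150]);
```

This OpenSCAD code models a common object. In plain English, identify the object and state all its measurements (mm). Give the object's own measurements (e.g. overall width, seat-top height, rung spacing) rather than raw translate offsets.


A straight staircase of 4 solid steps. Each step is 787 mm wide (x), 312 mm deep (y, the going) and 150 mm tall (the rise). The first step rests on the floor; each subsequent step sits one going further in +y and one rise higher in +z, directly behind and above the previous step with no overlap.


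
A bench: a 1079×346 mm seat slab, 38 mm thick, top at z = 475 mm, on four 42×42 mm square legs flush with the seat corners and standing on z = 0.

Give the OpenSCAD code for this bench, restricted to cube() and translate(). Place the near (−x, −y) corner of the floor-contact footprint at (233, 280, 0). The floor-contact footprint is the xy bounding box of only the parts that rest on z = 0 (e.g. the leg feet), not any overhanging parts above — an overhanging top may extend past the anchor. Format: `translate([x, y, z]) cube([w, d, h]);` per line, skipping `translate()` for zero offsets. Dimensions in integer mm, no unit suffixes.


translate([233, 280, 437]) cube([1079, 346, 38]);
translate([233, 280, 0]) cube([42, 42, 437]);
translate([233, 584, 0]) cube([42, 42, 437]);
translate([1270, 280, 0]) cube([42, 42, 437]);
translate([1270, 584, 0]) cube([42, 42, 437]);


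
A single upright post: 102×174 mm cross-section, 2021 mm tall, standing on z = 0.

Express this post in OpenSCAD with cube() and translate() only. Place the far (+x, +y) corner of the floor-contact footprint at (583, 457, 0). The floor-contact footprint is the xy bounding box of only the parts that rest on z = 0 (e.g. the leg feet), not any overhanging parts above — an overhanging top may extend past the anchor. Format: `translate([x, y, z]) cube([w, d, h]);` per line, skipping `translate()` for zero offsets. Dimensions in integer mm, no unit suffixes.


translate([481, 283, 0]) cube([102, 174, 2021]);


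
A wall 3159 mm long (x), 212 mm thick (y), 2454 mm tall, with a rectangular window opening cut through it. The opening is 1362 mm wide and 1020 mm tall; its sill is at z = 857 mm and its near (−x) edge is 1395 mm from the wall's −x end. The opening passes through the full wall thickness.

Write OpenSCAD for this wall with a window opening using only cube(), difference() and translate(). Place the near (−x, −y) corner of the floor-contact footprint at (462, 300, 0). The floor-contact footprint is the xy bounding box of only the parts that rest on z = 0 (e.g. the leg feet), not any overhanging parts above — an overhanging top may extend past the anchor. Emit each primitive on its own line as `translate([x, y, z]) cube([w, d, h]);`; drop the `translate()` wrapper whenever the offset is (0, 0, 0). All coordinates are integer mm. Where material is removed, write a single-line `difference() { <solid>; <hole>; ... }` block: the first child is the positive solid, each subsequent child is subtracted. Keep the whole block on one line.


difference() { translate([462, 300, 0]) cube([3159, 212, 2454]); translate([1857, 300, 857]) cube([1362, 212, 1020]); }


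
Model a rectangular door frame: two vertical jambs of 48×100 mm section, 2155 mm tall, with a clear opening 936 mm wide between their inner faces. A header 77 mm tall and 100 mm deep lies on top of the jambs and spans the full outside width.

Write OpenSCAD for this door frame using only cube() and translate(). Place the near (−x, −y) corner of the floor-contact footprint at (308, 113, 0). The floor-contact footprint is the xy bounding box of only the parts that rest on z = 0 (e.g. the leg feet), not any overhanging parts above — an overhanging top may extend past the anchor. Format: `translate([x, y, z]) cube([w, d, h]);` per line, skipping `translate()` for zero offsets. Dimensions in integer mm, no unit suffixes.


translate([308, 113, 0]) cube([48, 100, 2155]);
translate([1292, 113, 0]) cube([48, 100, 2155]);
translate([308, 113, 2155]) cube([1032, 100, 77]);


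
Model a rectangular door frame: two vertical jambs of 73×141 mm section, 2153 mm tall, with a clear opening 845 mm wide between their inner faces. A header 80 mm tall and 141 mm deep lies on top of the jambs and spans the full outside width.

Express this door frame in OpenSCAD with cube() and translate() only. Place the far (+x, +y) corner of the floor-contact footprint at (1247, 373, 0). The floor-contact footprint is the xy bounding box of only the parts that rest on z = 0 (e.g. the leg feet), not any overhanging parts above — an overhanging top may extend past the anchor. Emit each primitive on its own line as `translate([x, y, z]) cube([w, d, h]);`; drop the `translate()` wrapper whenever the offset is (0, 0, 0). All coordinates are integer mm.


translate([256, 232, 0]) cube([73, 141, 2153]);
translate([1174, 232, 0]) cube([73, 141, 2153]);
translate([256, 232, 2153]) cube([991, 141, 80]);


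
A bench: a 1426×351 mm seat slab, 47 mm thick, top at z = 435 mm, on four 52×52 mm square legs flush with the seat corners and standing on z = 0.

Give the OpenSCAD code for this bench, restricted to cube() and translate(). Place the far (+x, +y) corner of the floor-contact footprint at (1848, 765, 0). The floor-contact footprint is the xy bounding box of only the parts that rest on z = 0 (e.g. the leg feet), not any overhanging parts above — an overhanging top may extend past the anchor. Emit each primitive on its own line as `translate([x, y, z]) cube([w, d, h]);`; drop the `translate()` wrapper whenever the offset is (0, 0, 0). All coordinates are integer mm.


translate([422, 414, 388]) cube([1426, 351, 47]);
translate([422, 414, 0]) cube([52, 52, 388]);
translate([422, 713, 0]) cube([52, 52, 388]);
translate([1796, 414, 0]) cube([52, 52, 388]);
translate([1796, 713, 0]) cube([52, 52, 388]);


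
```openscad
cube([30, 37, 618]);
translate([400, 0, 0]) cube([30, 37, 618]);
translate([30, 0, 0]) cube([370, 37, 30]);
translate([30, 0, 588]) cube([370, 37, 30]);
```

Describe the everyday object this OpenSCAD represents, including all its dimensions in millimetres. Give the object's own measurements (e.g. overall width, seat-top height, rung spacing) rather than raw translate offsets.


A rectangular picture frame lying in the x–z plane (depth along y). The opening is 370 mm wide (x) by 558 mm tall (z), surrounded by a border 30 mm wide on all four sides. The frame is 37 mm deep and is made of two full-height vertical stiles with two horizontal rails fitted between them.


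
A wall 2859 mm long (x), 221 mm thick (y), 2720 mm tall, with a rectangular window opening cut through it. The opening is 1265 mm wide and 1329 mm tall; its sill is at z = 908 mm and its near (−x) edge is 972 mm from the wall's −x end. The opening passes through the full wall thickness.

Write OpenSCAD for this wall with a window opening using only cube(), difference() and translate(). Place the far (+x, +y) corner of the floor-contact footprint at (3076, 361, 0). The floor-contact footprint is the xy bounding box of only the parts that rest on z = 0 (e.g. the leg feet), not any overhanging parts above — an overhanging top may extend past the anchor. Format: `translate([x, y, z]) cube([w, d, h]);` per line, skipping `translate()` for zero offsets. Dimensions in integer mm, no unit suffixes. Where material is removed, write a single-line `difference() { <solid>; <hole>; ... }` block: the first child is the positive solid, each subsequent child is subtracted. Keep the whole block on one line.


difference() { translate([217, 140, 0]) cube([2859, 221, 2720]); translate([1189, 140, 908]) cube([1265, 221, 1329]); }


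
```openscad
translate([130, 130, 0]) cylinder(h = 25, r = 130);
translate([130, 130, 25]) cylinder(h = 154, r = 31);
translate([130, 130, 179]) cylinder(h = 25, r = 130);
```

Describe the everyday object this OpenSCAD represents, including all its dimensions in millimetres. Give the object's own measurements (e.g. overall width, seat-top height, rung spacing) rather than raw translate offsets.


A spool: two coaxial disc flanges of radius 130 mm and thickness 25 mm, joined by a core cylinder of radius 31 mm and height 154 mm. The lower flange rests on z = 0 and the three cylinders share a vertical axis.


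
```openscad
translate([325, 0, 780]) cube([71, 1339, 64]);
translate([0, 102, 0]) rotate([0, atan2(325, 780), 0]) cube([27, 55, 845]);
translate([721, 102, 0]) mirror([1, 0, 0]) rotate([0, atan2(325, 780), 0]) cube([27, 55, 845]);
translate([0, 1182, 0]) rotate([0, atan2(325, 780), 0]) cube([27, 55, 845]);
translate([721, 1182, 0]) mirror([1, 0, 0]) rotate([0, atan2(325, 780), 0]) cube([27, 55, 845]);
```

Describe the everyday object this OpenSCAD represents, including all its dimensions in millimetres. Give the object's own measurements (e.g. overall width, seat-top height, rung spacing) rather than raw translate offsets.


A sawhorse. A 71×1339×64 mm beam (x, y, z) sits on two A-frame leg pairs. Each pair is two raked legs of 27×55 mm section (55 mm along y) splaying symmetrically in x. Each leg rises 780 mm vertically over 325 mm of horizontal reach and is 845 mm long along its own axis. Every leg's outer bottom edge rests on the floor and its outer top edge meets a bottom edge of the beam — the left legs (tilting toward +x) meet the beam's −x bottom edge, the right legs (their mirror images, tilting toward −x) meet its +x bottom edge — so the leg tops tuck under the beam, the beam's underside is 780 mm above the floor, and the feet are 721 mm apart outside-to-outside with the beam centred between them. The two leg pairs are set in 102 mm from either end of the beam.


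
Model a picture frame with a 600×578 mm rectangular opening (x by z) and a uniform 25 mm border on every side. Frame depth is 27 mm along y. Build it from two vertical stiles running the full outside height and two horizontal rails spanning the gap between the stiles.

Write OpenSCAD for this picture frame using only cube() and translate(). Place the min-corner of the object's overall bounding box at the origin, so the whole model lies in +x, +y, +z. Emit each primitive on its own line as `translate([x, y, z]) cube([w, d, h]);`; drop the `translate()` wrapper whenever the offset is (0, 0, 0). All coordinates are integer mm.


cube([25, 27, 628]);
translate([625, 0, 0]) cube([25, 27, 628]);
translate([25, 0, 0]) cube([600, 27, 25]);
translate([25, 0, 603]) cube([600, 27, 25]);


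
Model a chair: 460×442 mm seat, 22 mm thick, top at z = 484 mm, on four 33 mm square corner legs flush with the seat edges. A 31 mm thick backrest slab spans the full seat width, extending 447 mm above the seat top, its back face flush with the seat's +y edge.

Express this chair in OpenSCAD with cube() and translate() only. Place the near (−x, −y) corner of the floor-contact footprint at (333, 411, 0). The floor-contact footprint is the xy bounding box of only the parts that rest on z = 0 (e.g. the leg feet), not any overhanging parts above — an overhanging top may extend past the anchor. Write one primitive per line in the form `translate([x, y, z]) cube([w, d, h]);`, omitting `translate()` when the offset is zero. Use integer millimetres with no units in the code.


translate([333, 411, 462]) cube([460, 442, 22]);
translate([333, 411, 0]) cube([33, 33, 462]);
translate([760, 411, 0]) cube([33, 33, 462]);
translate([333, 820, 0]) cube([33, 33, 462]);
translate([760, 820, 0]) cube([33, 33, 462]);
translate([333, 822, 484]) cube([460, 31, 447]);


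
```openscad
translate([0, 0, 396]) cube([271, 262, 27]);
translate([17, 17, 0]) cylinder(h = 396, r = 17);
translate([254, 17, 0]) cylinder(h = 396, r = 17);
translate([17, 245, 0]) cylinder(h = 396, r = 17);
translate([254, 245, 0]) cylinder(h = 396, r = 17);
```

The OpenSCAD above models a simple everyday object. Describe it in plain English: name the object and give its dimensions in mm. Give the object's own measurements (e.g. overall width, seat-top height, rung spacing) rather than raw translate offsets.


A simple wooden stool: a rectangular seat 271 mm (x) by 262 mm (y), 27 mm thick, top face at z = 423 mm, on four round legs, each 34 mm in diameter. The legs rest on z = 0, each leg's axis is inset half a diameter from the nearest pair of seat edges (so the leg's bounding box is flush with the corner).


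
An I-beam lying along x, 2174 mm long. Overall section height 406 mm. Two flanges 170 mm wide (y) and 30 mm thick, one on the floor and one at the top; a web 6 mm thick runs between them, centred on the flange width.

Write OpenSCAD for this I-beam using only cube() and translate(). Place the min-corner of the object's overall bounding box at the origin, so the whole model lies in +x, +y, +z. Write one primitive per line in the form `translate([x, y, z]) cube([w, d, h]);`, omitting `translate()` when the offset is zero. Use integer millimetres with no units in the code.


cube([2174, 170, 30]);
translate([0, 82, 30]) cube([2174, 6, 346]);
translate([0, 0, 376]) cube([2174, 170, 30]);


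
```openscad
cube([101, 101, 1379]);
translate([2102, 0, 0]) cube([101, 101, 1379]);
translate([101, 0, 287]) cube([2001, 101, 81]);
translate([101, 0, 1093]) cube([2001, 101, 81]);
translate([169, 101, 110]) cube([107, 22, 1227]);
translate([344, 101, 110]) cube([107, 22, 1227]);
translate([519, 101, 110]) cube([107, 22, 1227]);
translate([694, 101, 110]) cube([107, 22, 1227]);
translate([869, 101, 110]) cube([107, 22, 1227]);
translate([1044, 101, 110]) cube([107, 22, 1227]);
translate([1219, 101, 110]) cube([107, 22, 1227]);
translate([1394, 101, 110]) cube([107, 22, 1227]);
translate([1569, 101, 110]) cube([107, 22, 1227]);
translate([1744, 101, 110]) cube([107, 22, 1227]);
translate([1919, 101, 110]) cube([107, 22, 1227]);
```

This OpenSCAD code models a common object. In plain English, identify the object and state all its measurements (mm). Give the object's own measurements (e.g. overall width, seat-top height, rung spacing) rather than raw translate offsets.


A fence section. Two 101×101 mm posts, 1379 mm tall, stand on the floor with a clear span of 2001 mm between their inner faces. Two horizontal rails of 101×81 mm section span the gap between the posts with their undersides at z = 287 mm and z = 1093 mm, flush with the posts' −y face. 11 pickets, each 107 mm wide, 22 mm thick and 1227 mm tall, are fixed to the +y face of the rails with their bottoms at z = 110 mm, spaced across the span with a 68 mm gap after the −x post and between neighbouring pickets, with 76 mm left before the +x post.


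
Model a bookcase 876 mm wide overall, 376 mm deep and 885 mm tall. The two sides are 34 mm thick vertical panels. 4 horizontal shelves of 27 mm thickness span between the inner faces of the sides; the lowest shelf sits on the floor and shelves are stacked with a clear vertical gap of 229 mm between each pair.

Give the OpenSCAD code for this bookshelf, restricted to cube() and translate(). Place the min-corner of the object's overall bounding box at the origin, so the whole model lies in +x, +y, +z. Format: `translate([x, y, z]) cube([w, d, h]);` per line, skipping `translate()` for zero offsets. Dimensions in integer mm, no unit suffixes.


cube([34, 376, 885]);
translate([842, 0, 0]) cube([34, 376, 885]);
translate([34, 0, 0]) cube([808, 376, 27]);
translate([34, 0, 256]) cube([808, 376, 27]);
translate([34, 0, 512]) cube([808, 376, 27]);
translate([34, 0, 768]) cube([808, 376, 27]);


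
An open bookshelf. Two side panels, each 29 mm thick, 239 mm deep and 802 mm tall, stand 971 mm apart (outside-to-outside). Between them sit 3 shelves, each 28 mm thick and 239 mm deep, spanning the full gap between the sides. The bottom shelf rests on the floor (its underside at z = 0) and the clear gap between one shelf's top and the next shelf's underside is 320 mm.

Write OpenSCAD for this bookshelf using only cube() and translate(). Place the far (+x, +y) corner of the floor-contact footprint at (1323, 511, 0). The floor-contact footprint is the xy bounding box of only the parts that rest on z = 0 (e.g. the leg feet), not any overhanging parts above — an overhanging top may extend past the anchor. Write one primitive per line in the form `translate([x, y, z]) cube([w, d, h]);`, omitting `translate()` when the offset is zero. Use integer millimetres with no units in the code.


translate([352, 272, 0]) cube([29, 239, 802]);
translate([1294, 272, 0]) cube([29, 239, 802]);
translate([381, 272, 0]) cube([913, 239, 28]);
translate([381, 272, 348]) cube([913, 239, 28]);
translate([381, 272, 696]) cube([913, 239, 28]);


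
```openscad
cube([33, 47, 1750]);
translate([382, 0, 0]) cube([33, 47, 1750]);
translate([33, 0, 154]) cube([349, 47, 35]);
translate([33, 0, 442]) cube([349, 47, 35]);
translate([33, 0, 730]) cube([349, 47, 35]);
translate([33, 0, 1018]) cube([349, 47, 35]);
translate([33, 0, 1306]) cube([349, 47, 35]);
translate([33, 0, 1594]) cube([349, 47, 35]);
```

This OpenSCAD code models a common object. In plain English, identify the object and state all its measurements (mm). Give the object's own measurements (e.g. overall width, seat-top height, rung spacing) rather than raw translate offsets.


A straight ladder. Two 33×47 mm vertical rails, 1750 mm tall, stand 415 mm apart (outside-to-outside) with their front faces coplanar on the −y side. 6 rungs, each 47 mm deep and 35 mm tall, span between the inner faces of the rails, front faces flush with the rails. The lowest rung's underside is at z = 154 mm and rungs are spaced 288 mm apart (underside to underside).


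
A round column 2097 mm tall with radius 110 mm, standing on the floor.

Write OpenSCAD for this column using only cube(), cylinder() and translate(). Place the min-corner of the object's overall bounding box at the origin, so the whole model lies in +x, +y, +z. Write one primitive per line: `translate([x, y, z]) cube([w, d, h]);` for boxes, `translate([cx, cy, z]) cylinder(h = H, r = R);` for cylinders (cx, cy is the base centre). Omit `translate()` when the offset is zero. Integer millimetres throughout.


translate([110, 110, 0]) cylinder(h = 2097, r = 110);


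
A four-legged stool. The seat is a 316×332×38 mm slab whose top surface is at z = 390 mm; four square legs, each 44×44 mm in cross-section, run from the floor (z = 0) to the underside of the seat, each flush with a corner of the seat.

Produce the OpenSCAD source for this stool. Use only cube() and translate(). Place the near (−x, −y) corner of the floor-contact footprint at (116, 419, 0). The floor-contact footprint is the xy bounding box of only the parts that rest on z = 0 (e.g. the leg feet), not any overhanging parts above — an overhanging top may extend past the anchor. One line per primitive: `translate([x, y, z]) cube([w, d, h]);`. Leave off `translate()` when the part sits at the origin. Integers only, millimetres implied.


translate([116, 419, 352]) cube([316, 332, 38]);
translate([116, 419, 0]) cube([44, 44, 352]);
translate([388, 419, 0]) cube([44, 44, 352]);
translate([116, 707, 0]) cube([44, 44, 352]);
translate([388, 707, 0]) cube([44, 44, 352]);


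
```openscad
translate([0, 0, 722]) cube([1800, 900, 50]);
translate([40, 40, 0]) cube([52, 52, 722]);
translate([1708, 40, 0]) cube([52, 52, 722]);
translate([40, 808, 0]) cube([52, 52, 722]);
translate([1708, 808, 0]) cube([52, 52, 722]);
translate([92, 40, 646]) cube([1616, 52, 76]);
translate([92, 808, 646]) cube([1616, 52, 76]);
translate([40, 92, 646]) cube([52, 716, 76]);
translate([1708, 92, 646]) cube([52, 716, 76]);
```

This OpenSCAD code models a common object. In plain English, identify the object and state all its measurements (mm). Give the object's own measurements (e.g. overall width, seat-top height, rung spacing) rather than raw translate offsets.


A table: top 1800 mm (x) × 900 mm (y), 50 mm thick, upper face at z = 772 mm, on four 52×52 mm square legs, each inset 40 mm from the nearest pair of top edges from z = 0 to the bottom of the top. Four apron rails, 52 mm thick and 76 mm tall, run between adjacent legs with their top edges flush with the underside of the top and their outer faces flush with the legs' outer faces.


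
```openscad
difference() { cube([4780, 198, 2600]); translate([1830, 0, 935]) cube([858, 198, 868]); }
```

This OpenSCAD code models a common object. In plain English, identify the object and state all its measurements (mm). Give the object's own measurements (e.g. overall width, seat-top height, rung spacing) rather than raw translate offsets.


A wall 4780 mm long (x), 198 mm thick (y), 2600 mm tall, with a rectangular window opening cut through it. The opening is 858 mm wide and 868 mm tall; its sill is at z = 935 mm and its near (−x) edge is 1830 mm from the wall's −x end. The opening passes through the full wall thickness.


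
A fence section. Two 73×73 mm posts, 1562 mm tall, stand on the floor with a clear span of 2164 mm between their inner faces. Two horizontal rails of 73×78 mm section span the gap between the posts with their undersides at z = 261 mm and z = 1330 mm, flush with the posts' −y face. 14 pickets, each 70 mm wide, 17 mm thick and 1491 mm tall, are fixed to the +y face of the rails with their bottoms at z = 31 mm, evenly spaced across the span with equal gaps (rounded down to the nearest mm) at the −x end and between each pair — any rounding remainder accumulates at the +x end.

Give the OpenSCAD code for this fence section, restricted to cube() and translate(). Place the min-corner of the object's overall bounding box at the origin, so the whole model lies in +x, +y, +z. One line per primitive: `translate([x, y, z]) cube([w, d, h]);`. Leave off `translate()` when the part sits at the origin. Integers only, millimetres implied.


cube([73, 73, 1562]);
translate([2237, 0, 0]) cube([73, 73, 1562]);
translate([73, 0, 261]) cube([2164, 73, 78]);
translate([73, 0, 1330]) cube([2164, 73, 78]);
translate([151, 73, 31]) cube([70, 17, 1491]);
translate([299, 73, 31]) cube([70, 17, 1491]);
translate([447, 73, 31]) cube([70, 17, 1491]);
translate([595, 73, 31]) cube([70, 17, 1491]);
translate([743, 73, 31]) cube([70, 17, 1491]);
translate([891, 73, 31]) cube([70, 17, 1491]);
translate([1039, 73, 31]) cube([70, 17, 1491]);
translate([1187, 73, 31]) cube([70, 17, 1491]);
translate([1335, 73, 31]) cube([70, 17, 1491]);
translate([1483, 73, 31]) cube([70, 17, 1491]);
translate([1631, 73, 31]) cube([70, 17, 1491]);
translate([1779, 73, 31]) cube([70, 17, 1491]);
translate([1927, 73, 31]) cube([70, 17, 1491]);
translate([2075, 73, 31]) cube([70, 17, 1491]);
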